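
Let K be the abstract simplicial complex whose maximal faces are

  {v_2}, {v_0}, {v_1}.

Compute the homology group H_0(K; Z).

We work with the vertex ordering v_0 < v_1 < v_2. The simplices of K, each written with vertices in increasing order, are:

  0-simplices (3): [v_0], [v_1], [v_2]

so the chain groups are C_0 ≅ Z^3.

Reading off H_k = ker ∂_k / im ∂_{k+1}:

  H_0: rank C_0 − rank ∂_1 = 3 − 0 = 3, and there is no ∂_1, so H_0 ≅ Z^3.

(K is a triangulation of a set of 3 points.)

H_0 = Z^3.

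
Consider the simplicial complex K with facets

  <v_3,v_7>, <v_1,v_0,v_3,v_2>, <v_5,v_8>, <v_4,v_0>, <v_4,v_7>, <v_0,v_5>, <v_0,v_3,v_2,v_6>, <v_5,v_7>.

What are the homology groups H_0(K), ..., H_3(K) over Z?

Order the vertices as v_0 < v_1 < v_2 < v_3 < v_4 < v_5 < v_6 < v_7 < v_8. Listing each simplex with vertices in this order, K has dimension 3 with simplices:

  0-simplices (9): [v_0], [v_1], [v_2], [v_3], [v_4], [v_5], [v_6], [v_7], [v_8]
  1-simplices (15): (15 of them)
  2-simplices (7): [v_0,v_1,v_2], [v_0,v_1,v_3], [v_0,v_2,v_3], [v_0,v_2,v_6], [v_0,v_3,v_6], [v_1,v_2,v_3], [v_2,v_3,v_6]
  3-simplices (2): [v_0,v_1,v_2,v_3], [v_0,v_2,v_3,v_6]

Hence C_0 ≅ Z^9, C_1 ≅ Z^15, C_2 ≅ Z^7, C_3 ≅ Z^2.

∂_1: C_1 → C_0 maps an edge to its endpoints' difference, ∂[p,q] = q − p. For instance
  ∂[v_0,v_5] = [v_5] − [v_0].
The 9×15 boundary matrix has rank 8 and Smith normal form diag(1,1,1,1,1,1,1,1).

The boundary map ∂_2: C_2 → C_1 sends each 2-simplex [p,q,r] to [q,r] − [p,r] + [p,q]. For instance
  ∂[v_0,v_3,v_6] = [v_3,v_6] − [v_0,v_6] + [v_0,v_3],
  ∂[v_0,v_1,v_3] = [v_1,v_3] − [v_0,v_3] + [v_0,v_1].
The 15×7 boundary matrix has rank 5 and Smith normal form diag(1,1,1,1,1).

Boundary ∂_3: C_3 → C_2 sends each 3-simplex σ to the alternating sum Σ_i (−1)^i (σ with its i-th vertex removed). For instance
  ∂[v_0,v_2,v_3,v_6] = [v_2,v_3,v_6] − [v_0,v_3,v_6] + [v_0,v_2,v_6] − [v_0,v_2,v_3],
  ∂[v_0,v_1,v_2,v_3] = [v_1,v_2,v_3] − [v_0,v_2,v_3] + [v_0,v_1,v_3] − [v_0,v_1,v_2].
The resulting 7×2 matrix has rank 2, and its Smith normal form has invariant factors (1,1).

From H_k ≅ ker(∂_k) / im(∂_{k+1}) we obtain:

  H_0: rank C_0 − rank ∂_1 = 9 − 8 = 1, and the invariant factors of ∂_1 are all 1, so H_0 ≅ Z.
  H_1: rank ker ∂_1 − rank ∂_2 = (15 − 8) − 5 = 2, and the invariant factors of ∂_2 are all 1, so H_1 ≅ Z^2.
  H_2: rank ker ∂_2 − rank ∂_3 = (7 − 5) − 2 = 0, and the invariant factors of ∂_3 are all 1, so H_2 ≅ 0.
  H_3: rank ker ∂_3 − rank ∂_4 = (2 − 2) − 0 = 0, and there is no ∂_4, so H_3 ≅ 0.

As a check, the Euler characteristic is 9 − 15 + 7 − 2 = -1, which agrees with 1 − 2 + 0 − 0 = -1.

H_0 ≅ Z,  H_1 ≅ Z^2,  H_2 = 0,  H_3 = 0.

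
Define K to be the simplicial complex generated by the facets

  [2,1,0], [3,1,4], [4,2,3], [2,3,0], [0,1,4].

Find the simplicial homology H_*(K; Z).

H_0 = Z,  H_1 = Z,  H_2 = 0.

We work with the vertex ordering 0 < 1 < 2 < 3 < 4. The simplices of K, each written with vertices in increasing order, are:

  0-simplices (5): [0], [1], [2], [3], [4]
  1-simplices (10): [0,1], [0,2], [0,3], [0,4], [1,2], [1,3], [1,4], [2,3], [2,4], [3,4]
  2-simplices (5): [0,1,2], [0,1,4], [0,2,3], [1,3,4], [2,3,4]

giving chain groups C_0 ≅ Z^5, C_1 ≅ Z^10, C_2 ≅ Z^5.

Boundary ∂_1: C_1 → C_0 sends each edge [p,q] (with p < q) to q − p.
The 5×10 boundary matrix has rank 4 and Smith normal form diag(1,1,1,1).

Boundary ∂_2: C_2 → C_1 sends each 2-simplex [p,q,r] to [q,r] − [p,r] + [p,q]. For instance
  ∂[0,1,4] = [1,4] − [0,4] + [0,1],
  ∂[2,3,4] = [3,4] − [2,4] + [2,3].
As a 10×5 matrix over Z this has rank 5, with invariant factors (1,1,1,1,1).

Now H_k = ker ∂_k / im ∂_{k+1}, so:

  H_0: rank C_0 − rank ∂_1 = 5 − 4 = 1, and the invariant factors of ∂_1 are all 1, so H_0 = Z.
  H_1: rank ker ∂_1 − rank ∂_2 = (10 − 4) − 5 = 1, and the invariant factors of ∂_2 are all 1, so H_1 = Z.
  H_2: rank ker ∂_2 − rank ∂_3 = (5 − 5) − 0 = 0, and there is no ∂_3, so H_2 = 0.

(K is a triangulation of the Möbius band.)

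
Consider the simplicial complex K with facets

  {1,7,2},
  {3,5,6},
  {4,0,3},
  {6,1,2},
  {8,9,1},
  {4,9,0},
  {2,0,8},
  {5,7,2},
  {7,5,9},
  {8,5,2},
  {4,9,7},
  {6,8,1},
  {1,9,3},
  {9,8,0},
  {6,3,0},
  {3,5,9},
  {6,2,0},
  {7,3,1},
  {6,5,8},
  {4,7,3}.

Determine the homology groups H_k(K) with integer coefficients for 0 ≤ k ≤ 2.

We work with the vertex ordering 0 < 1 < 2 < 3 < 4 < 5 < 6 < 7 < 8 < 9. The simplices of K, each written with vertices in increasing order, are:

  0-simplices (10): [0], [1], [2], [3], [4], [5], [6], [7], [8], [9]
  1-simplices (30): (30 of them)
  2-simplices (20): (20 of them)

giving chain groups C_0 ≅ Z^10, C_1 ≅ Z^30, C_2 ≅ Z^20.

The boundary map ∂_1: C_1 → C_0 is given by ∂[p,q] = [q] − [p].
As a 10×30 matrix over Z this has rank 9, with invariant factors (1,1,1,1,1,1,1,1,1).

∂_2: C_2 → C_1 acts by ∂[p,q,r] = [q,r] − [p,r] + [p,q]. For instance
  ∂[0,4,9] = [4,9] − [0,9] + [0,4],
  ∂[3,5,6] = [5,6] − [3,6] + [3,5].
The 30×20 boundary matrix has rank 20 and Smith normal form diag(1,1,1,1,1,1,1,1,1,1,1,1,1,1,1,1,1,1,1,2).

Now H_k = ker ∂_k / im ∂_{k+1}, so:

  H_0: rank C_0 − rank ∂_1 = 10 − 9 = 1, and the invariant factors of ∂_1 are all 1, so H_0 ≅ Z.
  H_1: rank ker ∂_1 − rank ∂_2 = (30 − 9) − 20 = 1, and ∂_2 has invariant factor 2 > 1, so H_1 ≅ Z ⊕ Z/2.
  H_2: rank ker ∂_2 − rank ∂_3 = (20 − 20) − 0 = 0, and there is no ∂_3, so H_2 ≅ 0.

H_0 ≅ Z,  H_1 ≅ Z ⊕ Z/2,  H_2 = 0.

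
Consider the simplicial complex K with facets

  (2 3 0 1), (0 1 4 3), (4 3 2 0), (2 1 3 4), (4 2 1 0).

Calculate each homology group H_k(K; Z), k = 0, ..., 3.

H_0 ≅ Z,  H_1 = 0,  H_2 = 0,  H_3 ≅ Z.

Fix the vertex order 0 < 1 < 2 < 3 < 4 and write every simplex with vertices in increasing order. Then dim K = 3 and the simplices of K are:

  0-simplices (5): [0], [1], [2], [3], [4]
  1-simplices (10): [0,1], [0,2], [0,3], [0,4], [1,2], [1,3], [1,4], [2,3], [2,4], [3,4]
  2-simplices (10): [0,1,2], [0,1,3], [0,1,4], [0,2,3], [0,2,4], [0,3,4], [1,2,3], [1,2,4], [1,3,4], [2,3,4]
  3-simplices (5): [0,1,2,3], [0,1,2,4], [0,1,3,4], [0,2,3,4], [1,2,3,4]

Hence C_0 ≅ Z^5, C_1 ≅ Z^10, C_2 ≅ Z^10, C_3 ≅ Z^5.

∂_1: C_1 → C_0 maps an edge to its endpoints' difference, ∂[p,q] = q − p. For instance
  ∂[1,4] = [4] − [1].
As a 5×10 matrix over Z this has rank 4, with invariant factors (1,1,1,1).

The boundary map ∂_2: C_2 → C_1 acts by ∂[p,q,r] = [q,r] − [p,r] + [p,q]. For instance
  ∂[1,2,3] = [2,3] − [1,3] + [1,2],
  ∂[0,1,3] = [1,3] − [0,3] + [0,1].
The resulting 10×10 matrix has rank 6, and its Smith normal form has invariant factors (1,1,1,1,1,1).

The boundary map ∂_3: C_3 → C_2 sends each 3-simplex σ to the alternating sum Σ_i (−1)^i (σ with its i-th vertex removed). For instance
  ∂[0,1,2,4] = [1,2,4] − [0,2,4] + [0,1,4] − [0,1,2],
  ∂[0,1,3,4] = [1,3,4] − [0,3,4] + [0,1,4] − [0,1,3].
The resulting 10×5 matrix has rank 4, and its Smith normal form has invariant factors (1,1,1,1).

Reading off H_k = ker ∂_k / im ∂_{k+1}:

  H_0: rank C_0 − rank ∂_1 = 5 − 4 = 1, and the invariant factors of ∂_1 are all 1, so H_0 ≅ Z.
  H_1: rank ker ∂_1 − rank ∂_2 = (10 − 4) − 6 = 0, and the invariant factors of ∂_2 are all 1, so H_1 ≅ 0.
  H_2: rank ker ∂_2 − rank ∂_3 = (10 − 6) − 4 = 0, and the invariant factors of ∂_3 are all 1, so H_2 ≅ 0.
  H_3: rank ker ∂_3 − rank ∂_4 = (5 − 4) − 0 = 1, and there is no ∂_4, so H_3 ≅ Z.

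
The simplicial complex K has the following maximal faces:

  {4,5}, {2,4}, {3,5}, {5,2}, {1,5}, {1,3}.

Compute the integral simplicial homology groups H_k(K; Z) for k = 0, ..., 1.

H_0 = Z,  H_1 = Z^2.

K has 5 vertices, 6 edges.
rank ∂_0 = 0, rank ∂_1 = 4 ⇒ b_0 = 5 − 0 − 4 = 1; all invariant factors of ∂_1 are 1 so no torsion. So H_0 = Z.
rank ∂_1 = 4, rank ∂_2 = 0 ⇒ b_1 = 6 − 4 − 0 = 2. So H_1 = Z^2.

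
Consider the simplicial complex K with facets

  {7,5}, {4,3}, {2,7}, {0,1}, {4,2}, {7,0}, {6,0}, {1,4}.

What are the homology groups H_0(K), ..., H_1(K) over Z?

H_0 = Z,  H_1 = Z.

We work with the vertex ordering 0 < 1 < 2 < 3 < 4 < 5 < 6 < 7. The simplices of K, each written with vertices in increasing order, are:

  0-simplices (8): [0], [1], [2], [3], [4], [5], [6], [7]
  1-simplices (8): [0,1], [0,6], [0,7], [1,4], [2,4], [2,7], [3,4], [5,7]

Hence C_0 ≅ Z^8, C_1 ≅ Z^8.

The boundary map ∂_1: C_1 → C_0 sends each edge [p,q] (with p < q) to q − p. For instance
  ∂[0,6] = [6] − [0].
The 8×8 boundary matrix has rank 7 and Smith normal form diag(1,1,1,1,1,1,1).

From H_k ≅ ker(∂_k) / im(∂_{k+1}) we obtain:

  H_0: rank C_0 − rank ∂_1 = 8 − 7 = 1, and the invariant factors of ∂_1 are all 1, so H_0 ≅ Z.
  H_1: rank ker ∂_1 − rank ∂_2 = (8 − 7) − 0 = 1, and there is no ∂_2, so H_1 ≅ Z.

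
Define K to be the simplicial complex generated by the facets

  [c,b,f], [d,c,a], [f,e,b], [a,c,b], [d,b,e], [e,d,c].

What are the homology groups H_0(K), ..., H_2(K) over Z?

H_0 ≅ Z,  H_1 ≅ Z,  H_2 = 0.

Fix the vertex order a < b < c < d < e < f and write every simplex with vertices in increasing order. Then dim K = 2 and the simplices of K are:

  0-simplices (6): a, b, c, d, e, f
  1-simplices (12): ab, ac, ad, bc, bd, be, bf, cd, ce, cf, de, ef
  2-simplices (6): abc, acd, bcf, bde, bef, cde

giving chain groups C_0 ≅ Z^6, C_1 ≅ Z^12, C_2 ≅ Z^6.

The boundary map ∂_1: C_1 → C_0 sends each edge [p,q] (with p < q) to q − p.
The resulting 6×12 matrix has rank 5, and its Smith normal form has invariant factors (1,1,1,1,1).

∂_2: C_2 → C_1 acts by ∂[p,q,r] = [q,r] − [p,r] + [p,q]. For instance
  ∂abc = bc − ac + ab,
  ∂bde = de − be + bd.
The resulting 12×6 matrix has rank 6, and its Smith normal form has invariant factors (1,1,1,1,1,1).

From H_k ≅ ker(∂_k) / im(∂_{k+1}) we obtain:

  H_0: rank C_0 − rank ∂_1 = 6 − 5 = 1, and the invariant factors of ∂_1 are all 1, so H_0 = Z.
  H_1: rank ker ∂_1 − rank ∂_2 = (12 − 5) − 6 = 1, and the invariant factors of ∂_2 are all 1, so H_1 = Z.
  H_2: rank ker ∂_2 − rank ∂_3 = (6 − 6) − 0 = 0, and there is no ∂_3, so H_2 = 0.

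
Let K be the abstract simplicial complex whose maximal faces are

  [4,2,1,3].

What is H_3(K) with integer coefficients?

We work with the vertex ordering 1 < 2 < 3 < 4. The simplices of K, each written with vertices in increasing order, are:

  0-simplices (4): [1], [2], [3], [4]
  1-simplices (6): [1,2], [1,3], [1,4], [2,3], [2,4], [3,4]
  2-simplices (4): [1,2,3], [1,2,4], [1,3,4], [2,3,4]
  3-simplices (1): [1,2,3,4]

giving chain groups C_0 ≅ Z^4, C_1 ≅ Z^6, C_2 ≅ Z^4, C_3 ≅ Z^1.

The boundary map ∂_1: C_1 → C_0 sends each edge [p,q] (with p < q) to q − p. For instance
  ∂[1,3] = [3] − [1].
As a 4×6 matrix over Z this has rank 3, with invariant factors (1,1,1).

Boundary ∂_2: C_2 → C_1 maps a triangle to the signed sum of its edges. For instance
  ∂[1,3,4] = [3,4] − [1,4] + [1,3],
  ∂[1,2,4] = [2,4] − [1,4] + [1,2].
This gives a 6×4 integer matrix of rank 3; reducing to Smith normal form yields diagonal entries (1,1,1).

Boundary ∂_3: C_3 → C_2 sends each 3-simplex σ to the alternating sum Σ_i (−1)^i (σ with its i-th vertex removed). For instance
  ∂[1,2,3,4] = [2,3,4] − [1,3,4] + [1,2,4] − [1,2,3].
As a 4×1 matrix over Z this has rank 1, with invariant factors (1).

From H_k ≅ ker(∂_k) / im(∂_{k+1}) we obtain:

  H_3: rank ker ∂_3 − rank ∂_4 = (1 − 1) − 0 = 0, and there is no ∂_4, so H_3 = 0.

(K is a triangulation of the 3-simplex.)

H_3 ≅ 0.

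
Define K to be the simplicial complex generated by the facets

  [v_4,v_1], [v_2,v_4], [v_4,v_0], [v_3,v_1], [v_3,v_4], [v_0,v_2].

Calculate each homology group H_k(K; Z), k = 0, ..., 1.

H_0 = Z,  H_1 = Z^2.

Fix the vertex order v_0 < v_1 < v_2 < v_3 < v_4 and write every simplex with vertices in increasing order. Then dim K = 1 and the simplices of K are:

  0-simplices (5): [v_0], [v_1], [v_2], [v_3], [v_4]
  1-simplices (6): [v_0,v_2], [v_0,v_4], [v_1,v_3], [v_1,v_4], [v_2,v_4], [v_3,v_4]

giving chain groups C_0 ≅ Z^5, C_1 ≅ Z^6.

The boundary map ∂_1: C_1 → C_0 maps an edge to its endpoints' difference, ∂[p,q] = q − p.
As a 5×6 matrix over Z this has rank 4, with invariant factors (1,1,1,1).

Computing H_k = (kernel of ∂_k) / (image of ∂_{k+1}):

  H_0: rank C_0 − rank ∂_1 = 5 − 4 = 1, and the invariant factors of ∂_1 are all 1, so H_0 ≅ Z.
  H_1: rank ker ∂_1 − rank ∂_2 = (6 − 4) − 0 = 2, and there is no ∂_2, so H_1 ≅ Z^2.

As a check, the Euler characteristic is 5 − 6 = -1, which agrees with 1 − 2 = -1.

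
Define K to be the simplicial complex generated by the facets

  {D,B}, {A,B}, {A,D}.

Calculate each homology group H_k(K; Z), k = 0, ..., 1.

H_0 ≅ Z,  H_1 ≅ Z.

Take the total order A < B < D on the vertex set. Then K (dimension 1) consists of the simplices:

  0-simplices (3): A, B, D
  1-simplices (3): AB, AD, BD

Hence C_0 ≅ Z^3, C_1 ≅ Z^3.

The boundary map ∂_1: C_1 → C_0 sends each edge [p,q] (with p < q) to q − p. For instance
  ∂AB = B − A.
The 3×3 boundary matrix has rank 2 and Smith normal form diag(1,1).

Computing H_k = (kernel of ∂_k) / (image of ∂_{k+1}):

  H_0: rank C_0 − rank ∂_1 = 3 − 2 = 1, and the invariant factors of ∂_1 are all 1, so H_0 ≅ Z.
  H_1: rank ker ∂_1 − rank ∂_2 = (3 − 2) − 0 = 1, and there is no ∂_2, so H_1 ≅ Z.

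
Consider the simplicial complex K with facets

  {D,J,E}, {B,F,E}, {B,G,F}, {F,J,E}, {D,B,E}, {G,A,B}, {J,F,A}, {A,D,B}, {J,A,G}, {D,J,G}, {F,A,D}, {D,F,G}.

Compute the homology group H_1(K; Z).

Take the total order A < B < D < E < F < G < J on the vertex set. Then K (dimension 2) consists of the simplices:

  0-simplices (7): A, B, D, E, F, G, J
  1-simplices (18): AB, AD, AF, AG, AJ, BD, BE, BF, BG, DE, DF, DG, DJ, EF, EJ, FG, FJ, GJ
  2-simplices (12): ABD, ABG, ADF, AFJ, AGJ, BDE, BEF, BFG, DEJ, DFG, DGJ, EFJ

Hence C_0 ≅ Z^7, C_1 ≅ Z^18, C_2 ≅ Z^12.

∂_1: C_1 → C_0 sends each edge [p,q] (with p < q) to q − p. For instance
  ∂BG = G − B.
The 7×18 boundary matrix has rank 6 and Smith normal form diag(1,1,1,1,1,1).

∂_2: C_2 → C_1 maps a triangle to the signed sum of its edges. For instance
  ∂BEF = EF − BF + BE,
  ∂DGJ = GJ − DJ + DG.
The 18×12 boundary matrix has rank 12 and Smith normal form diag(1,1,1,1,1,1,1,1,1,1,1,2).

From H_k ≅ ker(∂_k) / im(∂_{k+1}) we obtain:

  H_1: rank ker ∂_1 − rank ∂_2 = (18 − 6) − 12 = 0, and ∂_2 has invariant factor 2 > 1, so H_1 ≅ Z_2.

H_1 = Z_2.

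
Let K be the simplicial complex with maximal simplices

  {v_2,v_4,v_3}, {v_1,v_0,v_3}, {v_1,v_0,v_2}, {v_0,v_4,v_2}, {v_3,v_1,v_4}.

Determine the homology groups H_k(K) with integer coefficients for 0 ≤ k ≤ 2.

H_0 = Z,  H_1 = Z,  H_2 = 0.

Fix the vertex order v_0 < v_1 < v_2 < v_3 < v_4 and write every simplex with vertices in increasing order. Then dim K = 2 and the simplices of K are:

  0-simplices (5): [v_0], [v_1], [v_2], [v_3], [v_4]
  1-simplices (10): [v_0,v_1], [v_0,v_2], [v_0,v_3], [v_0,v_4], [v_1,v_2], [v_1,v_3], [v_1,v_4], [v_2,v_3], [v_2,v_4], [v_3,v_4]
  2-simplices (5): [v_0,v_1,v_2], [v_0,v_1,v_3], [v_0,v_2,v_4], [v_1,v_3,v_4], [v_2,v_3,v_4]

so the chain groups are C_0 ≅ Z^5, C_1 ≅ Z^10, C_2 ≅ Z^5.

The boundary map ∂_1: C_1 → C_0 sends each edge [p,q] (with p < q) to q − p. For instance
  ∂[v_0,v_4] = [v_4] − [v_0].
As a 5×10 matrix over Z this has rank 4, with invariant factors (1,1,1,1).

The boundary map ∂_2: C_2 → C_1 sends each 2-simplex [p,q,r] to [q,r] − [p,r] + [p,q]. For instance
  ∂[v_0,v_1,v_3] = [v_1,v_3] − [v_0,v_3] + [v_0,v_1],
  ∂[v_2,v_3,v_4] = [v_3,v_4] − [v_2,v_4] + [v_2,v_3].
The 10×5 boundary matrix has rank 5 and Smith normal form diag(1,1,1,1,1).

From H_k ≅ ker(∂_k) / im(∂_{k+1}) we obtain:

  H_0: rank C_0 − rank ∂_1 = 5 − 4 = 1, and the invariant factors of ∂_1 are all 1, so H_0 ≅ Z.
  H_1: rank ker ∂_1 − rank ∂_2 = (10 − 4) − 5 = 1, and the invariant factors of ∂_2 are all 1, so H_1 ≅ Z.
  H_2: rank ker ∂_2 − rank ∂_3 = (5 − 5) − 0 = 0, and there is no ∂_3, so H_2 ≅ 0.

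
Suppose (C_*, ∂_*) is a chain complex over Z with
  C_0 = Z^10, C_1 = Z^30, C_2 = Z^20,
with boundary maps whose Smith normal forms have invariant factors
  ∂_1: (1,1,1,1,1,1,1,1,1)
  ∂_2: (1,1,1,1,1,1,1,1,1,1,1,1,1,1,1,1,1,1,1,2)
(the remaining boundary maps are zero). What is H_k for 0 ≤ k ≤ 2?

H_0: b_0 = 10 − 0 − 9 = 1; torsion from ∂_1 factors > 1: none. So H_0 = Z.
H_1: b_1 = 30 − 9 − 20 = 1; torsion from ∂_2 factors > 1: [2]. So H_1 = Z ⊕ Z_2.
H_2: b_2 = 20 − 20 − 0 = 0; torsion from ∂_3 factors > 1: none. So H_2 = 0.

H_0 = Z,  H_1 = Z ⊕ Z_2,  H_2 = 0.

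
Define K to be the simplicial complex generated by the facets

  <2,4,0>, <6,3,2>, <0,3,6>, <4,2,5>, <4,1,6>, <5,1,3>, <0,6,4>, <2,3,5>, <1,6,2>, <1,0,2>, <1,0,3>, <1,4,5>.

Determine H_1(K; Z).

H_1 = Z_2.

Fix the vertex order 0 < 1 < 2 < 3 < 4 < 5 < 6 and write every simplex with vertices in increasing order. Then dim K = 2 and the simplices of K are:

  0-simplices (7): [0], [1], [2], [3], [4], [5], [6]
  1-simplices (18): [0,1], [0,2], [0,3], [0,4], [0,6], [1,2], [1,3], [1,4], [1,5], [1,6], [2,3], [2,4], [2,5], [2,6], [3,5], [3,6], [4,5], [4,6]
  2-simplices (12): [0,1,2], [0,1,3], [0,2,4], [0,3,6], [0,4,6], [1,2,6], [1,3,5], [1,4,5], [1,4,6], [2,3,5], [2,3,6], [2,4,5]

so the chain groups are C_0 ≅ Z^7, C_1 ≅ Z^18, C_2 ≅ Z^12.

Boundary ∂_1: C_1 → C_0 sends each edge [p,q] (with p < q) to q − p. For instance
  ∂[3,5] = [5] − [3].
The resulting 7×18 matrix has rank 6, and its Smith normal form has invariant factors (1,1,1,1,1,1).

The boundary map ∂_2: C_2 → C_1 sends each 2-simplex [p,q,r] to [q,r] − [p,r] + [p,q]. For instance
  ∂[1,3,5] = [3,5] − [1,5] + [1,3],
  ∂[1,4,5] = [4,5] − [1,5] + [1,4].
As a 18×12 matrix over Z this has rank 12, with invariant factors (1,1,1,1,1,1,1,1,1,1,1,2).

Computing H_k = (kernel of ∂_k) / (image of ∂_{k+1}):

  H_1: rank ker ∂_1 − rank ∂_2 = (18 − 6) − 12 = 0, and ∂_2 has invariant factor 2 > 1, so H_1 ≅ Z_2.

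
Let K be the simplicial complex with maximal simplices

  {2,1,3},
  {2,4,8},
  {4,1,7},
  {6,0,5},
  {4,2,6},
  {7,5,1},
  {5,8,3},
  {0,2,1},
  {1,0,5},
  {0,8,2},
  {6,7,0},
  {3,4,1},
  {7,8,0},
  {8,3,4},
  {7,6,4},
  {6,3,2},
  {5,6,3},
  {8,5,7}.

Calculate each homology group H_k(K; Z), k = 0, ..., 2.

Order the vertices as 0 < 1 < 2 < 3 < 4 < 5 < 6 < 7 < 8. Listing each simplex with vertices in this order, K has dimension 2 with simplices:

  0-simplices (9): [0], [1], [2], [3], [4], [5], [6], [7], [8]
  1-simplices (27): (27 of them)
  2-simplices (18): [0,1,2], [0,1,5], [0,2,8], [0,5,6], [0,6,7], [0,7,8], [1,2,3], [1,3,4], [1,4,7], [1,5,7], [2,3,6], [2,4,6], [2,4,8], [3,4,8], [3,5,6], [3,5,8], [4,6,7], [5,7,8]

so the chain groups are C_0 ≅ Z^9, C_1 ≅ Z^27, C_2 ≅ Z^18.

The boundary map ∂_1: C_1 → C_0 is given by ∂[p,q] = [q] − [p]. For instance
  ∂[2,3] = [3] − [2].
The resulting 9×27 matrix has rank 8, and its Smith normal form has invariant factors (1,1,1,1,1,1,1,1).

Boundary ∂_2: C_2 → C_1 maps a triangle to the signed sum of its edges. For instance
  ∂[1,4,7] = [4,7] − [1,7] + [1,4],
  ∂[0,1,2] = [1,2] − [0,2] + [0,1].
As a 27×18 matrix over Z this has rank 18, with invariant factors (1,1,1,1,1,1,1,1,1,1,1,1,1,1,1,1,1,2).

Reading off H_k = ker ∂_k / im ∂_{k+1}:

  H_0: rank C_0 − rank ∂_1 = 9 − 8 = 1, and the invariant factors of ∂_1 are all 1, so H_0 = Z.
  H_1: rank ker ∂_1 − rank ∂_2 = (27 − 8) − 18 = 1, and ∂_2 has invariant factor 2 > 1, so H_1 = Z ⊕ Z/2Z.
  H_2: rank ker ∂_2 − rank ∂_3 = (18 − 18) − 0 = 0, and there is no ∂_3, so H_2 = 0.

(K is a triangulation of the Klein bottle.)

H_0 = Z,  H_1 = Z ⊕ Z/2Z,  H_2 = 0.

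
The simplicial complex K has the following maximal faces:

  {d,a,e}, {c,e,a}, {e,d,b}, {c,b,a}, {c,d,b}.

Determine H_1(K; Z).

H_1 ≅ Z.

Order the vertices as a < b < c < d < e. Listing each simplex with vertices in this order, K has dimension 2 with simplices:

  0-simplices (5): a, b, c, d, e
  1-simplices (10): ab, ac, ad, ae, bc, bd, be, cd, ce, de
  2-simplices (5): abc, ace, ade, bcd, bde

giving chain groups C_0 ≅ Z^5, C_1 ≅ Z^10, C_2 ≅ Z^5.

Boundary ∂_1: C_1 → C_0 maps an edge to its endpoints' difference, ∂[p,q] = q − p.
As a 5×10 matrix over Z this has rank 4, with invariant factors (1,1,1,1).

∂_2: C_2 → C_1 acts by ∂[p,q,r] = [q,r] − [p,r] + [p,q]. For instance
  ∂abc = bc − ac + ab,
  ∂ade = de − ae + ad.
The 10×5 boundary matrix has rank 5 and Smith normal form diag(1,1,1,1,1).

Reading off H_k = ker ∂_k / im ∂_{k+1}:

  H_1: rank ker ∂_1 − rank ∂_2 = (10 − 4) − 5 = 1, and the invariant factors of ∂_2 are all 1, so H_1 ≅ Z.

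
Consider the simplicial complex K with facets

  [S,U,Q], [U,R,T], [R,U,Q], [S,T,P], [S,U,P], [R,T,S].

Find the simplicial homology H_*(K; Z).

K has 6 vertices, 12 edges, 6 triangles.
rank ∂_0 = 0, rank ∂_1 = 5 ⇒ b_0 = 6 − 0 − 5 = 1; all invariant factors of ∂_1 are 1 so no torsion. So H_0 ≅ Z.
rank ∂_1 = 5, rank ∂_2 = 6 ⇒ b_1 = 12 − 5 − 6 = 1; all invariant factors of ∂_2 are 1 so no torsion. So H_1 ≅ Z.
rank ∂_2 = 6, rank ∂_3 = 0 ⇒ b_2 = 6 − 6 − 0 = 0. So H_2 ≅ 0.

H_0 = Z,  H_1 = Z,  H_2 = 0.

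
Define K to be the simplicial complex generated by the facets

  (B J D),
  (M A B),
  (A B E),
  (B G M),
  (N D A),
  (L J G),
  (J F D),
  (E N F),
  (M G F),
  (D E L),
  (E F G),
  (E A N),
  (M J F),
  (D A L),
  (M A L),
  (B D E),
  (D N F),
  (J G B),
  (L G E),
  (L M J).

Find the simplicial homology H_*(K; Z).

Fix the vertex order A < B < D < E < F < G < J < L < M < N and write every simplex with vertices in increasing order. Then dim K = 2 and the simplices of K are:

  0-simplices (10): A, B, D, E, F, G, J, L, M, N
  1-simplices (30): AB, AD, AE, AL, AM, AN, BD, BE, BG, BJ, BM, DE, DF, DJ, DL, DN, EF, EG, EL, EN, FG, FJ, FM, FN, GJ, GL, GM, JL, JM, LM
  2-simplices (20): ABE, ABM, ADL, ADN, AEN, ALM, BDE, BDJ, BGJ, BGM, DEL, DFJ, DFN, EFG, EFN, EGL, FGM, FJM, GJL, JLM

giving chain groups C_0 ≅ Z^10, C_1 ≅ Z^30, C_2 ≅ Z^20.

The boundary map ∂_1: C_1 → C_0 maps an edge to its endpoints' difference, ∂[p,q] = q − p.
This gives a 10×30 integer matrix of rank 9; reducing to Smith normal form yields diagonal entries (1,1,1,1,1,1,1,1,1).

The boundary map ∂_2: C_2 → C_1 maps a triangle to the signed sum of its edges. For instance
  ∂BGJ = GJ − BJ + BG,
  ∂DEL = EL − DL + DE.
The resulting 30×20 matrix has rank 20, and its Smith normal form has invariant factors (1,1,1,1,1,1,1,1,1,1,1,1,1,1,1,1,1,1,1,2).

Now H_k = ker ∂_k / im ∂_{k+1}, so:

  H_0: rank C_0 − rank ∂_1 = 10 − 9 = 1, and the invariant factors of ∂_1 are all 1, so H_0 ≅ Z.
  H_1: rank ker ∂_1 − rank ∂_2 = (30 − 9) − 20 = 1, and ∂_2 has invariant factor 2 > 1, so H_1 ≅ Z × Z/2.
  H_2: rank ker ∂_2 − rank ∂_3 = (20 − 20) − 0 = 0, and there is no ∂_3, so H_2 ≅ 0.

H_0 ≅ Z,  H_1 ≅ Z × Z/2,  H_2 = 0.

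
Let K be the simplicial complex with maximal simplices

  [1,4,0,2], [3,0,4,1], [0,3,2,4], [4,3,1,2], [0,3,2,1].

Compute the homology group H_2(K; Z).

H_2 ≅ 0.

Fix the vertex order 0 < 1 < 2 < 3 < 4 and write every simplex with vertices in increasing order. Then dim K = 3 and the simplices of K are:

  0-simplices (5): [0], [1], [2], [3], [4]
  1-simplices (10): [0,1], [0,2], [0,3], [0,4], [1,2], [1,3], [1,4], [2,3], [2,4], [3,4]
  2-simplices (10): [0,1,2], [0,1,3], [0,1,4], [0,2,3], [0,2,4], [0,3,4], [1,2,3], [1,2,4], [1,3,4], [2,3,4]
  3-simplices (5): [0,1,2,3], [0,1,2,4], [0,1,3,4], [0,2,3,4], [1,2,3,4]

Hence C_0 ≅ Z^5, C_1 ≅ Z^10, C_2 ≅ Z^10, C_3 ≅ Z^5.

Boundary ∂_1: C_1 → C_0 sends each edge [p,q] (with p < q) to q − p.
As a 5×10 matrix over Z this has rank 4, with invariant factors (1,1,1,1).

∂_2: C_2 → C_1 maps a triangle to the signed sum of its edges. For instance
  ∂[2,3,4] = [3,4] − [2,4] + [2,3],
  ∂[0,1,4] = [1,4] − [0,4] + [0,1].
As a 10×10 matrix over Z this has rank 6, with invariant factors (1,1,1,1,1,1).

The boundary map ∂_3: C_3 → C_2 sends each 3-simplex σ to the alternating sum Σ_i (−1)^i (σ with its i-th vertex removed). For instance
  ∂[0,1,3,4] = [1,3,4] − [0,3,4] + [0,1,4] − [0,1,3],
  ∂[0,1,2,3] = [1,2,3] − [0,2,3] + [0,1,3] − [0,1,2].
This gives a 10×5 integer matrix of rank 4; reducing to Smith normal form yields diagonal entries (1,1,1,1).

From H_k ≅ ker(∂_k) / im(∂_{k+1}) we obtain:

  H_2: rank ker ∂_2 − rank ∂_3 = (10 − 6) − 4 = 0, and the invariant factors of ∂_3 are all 1, so H_2 ≅ 0.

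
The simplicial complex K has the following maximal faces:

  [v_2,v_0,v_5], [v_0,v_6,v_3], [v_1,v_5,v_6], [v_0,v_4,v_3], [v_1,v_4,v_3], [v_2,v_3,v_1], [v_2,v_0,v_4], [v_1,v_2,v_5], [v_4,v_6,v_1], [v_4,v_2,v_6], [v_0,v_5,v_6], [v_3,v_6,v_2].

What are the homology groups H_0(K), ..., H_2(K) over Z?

We work with the vertex ordering v_0 < v_1 < v_2 < v_3 < v_4 < v_5 < v_6. The simplices of K, each written with vertices in increasing order, are:

  0-simplices (7): [v_0], [v_1], [v_2], [v_3], [v_4], [v_5], [v_6]
  1-simplices (18): (18 of them)
  2-simplices (12): (12 of them)

Hence C_0 ≅ Z^7, C_1 ≅ Z^18, C_2 ≅ Z^12.

∂_1: C_1 → C_0 maps an edge to its endpoints' difference, ∂[p,q] = q − p. For instance
  ∂[v_1,v_2] = [v_2] − [v_1].
As a 7×18 matrix over Z this has rank 6, with invariant factors (1,1,1,1,1,1).

Boundary ∂_2: C_2 → C_1 sends each 2-simplex [p,q,r] to [q,r] − [p,r] + [p,q]. For instance
  ∂[v_0,v_2,v_5] = [v_2,v_5] − [v_0,v_5] + [v_0,v_2],
  ∂[v_0,v_2,v_4] = [v_2,v_4] − [v_0,v_4] + [v_0,v_2].
The resulting 18×12 matrix has rank 12, and its Smith normal form has invariant factors (1,1,1,1,1,1,1,1,1,1,1,2).

Now H_k = ker ∂_k / im ∂_{k+1}, so:

  H_0: rank C_0 − rank ∂_1 = 7 − 6 = 1, and the invariant factors of ∂_1 are all 1, so H_0 ≅ Z.
  H_1: rank ker ∂_1 − rank ∂_2 = (18 − 6) − 12 = 0, and ∂_2 has invariant factor 2 > 1, so H_1 ≅ Z/2.
  H_2: rank ker ∂_2 − rank ∂_3 = (12 − 12) − 0 = 0, and there is no ∂_3, so H_2 ≅ 0.

H_0 = Z,  H_1 = Z/2,  H_2 = 0.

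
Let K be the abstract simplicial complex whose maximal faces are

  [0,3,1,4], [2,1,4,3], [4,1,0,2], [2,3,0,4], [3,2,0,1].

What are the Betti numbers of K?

b_0 = 1, b_1 = 0, b_2 = 0, b_3 = 1.

Order the vertices as 0 < 1 < 2 < 3 < 4. Listing each simplex with vertices in this order, K has dimension 3 with simplices:

  0-simplices (5): [0], [1], [2], [3], [4]
  1-simplices (10): [0,1], [0,2], [0,3], [0,4], [1,2], [1,3], [1,4], [2,3], [2,4], [3,4]
  2-simplices (10): [0,1,2], [0,1,3], [0,1,4], [0,2,3], [0,2,4], [0,3,4], [1,2,3], [1,2,4], [1,3,4], [2,3,4]
  3-simplices (5): [0,1,2,3], [0,1,2,4], [0,1,3,4], [0,2,3,4], [1,2,3,4]

so the chain groups are C_0 ≅ Z^5, C_1 ≅ Z^10, C_2 ≅ Z^10, C_3 ≅ Z^5.

The boundary map ∂_1: C_1 → C_0 sends each edge [p,q] (with p < q) to q − p.
As a 5×10 matrix over Z this has rank 4, with invariant factors (1,1,1,1).

Boundary ∂_2: C_2 → C_1 sends each 2-simplex [p,q,r] to [q,r] − [p,r] + [p,q]. For instance
  ∂[0,2,4] = [2,4] − [0,4] + [0,2],
  ∂[0,1,4] = [1,4] − [0,4] + [0,1].
The 10×10 boundary matrix has rank 6 and Smith normal form diag(1,1,1,1,1,1).

The boundary map ∂_3: C_3 → C_2 sends each 3-simplex σ to the alternating sum Σ_i (−1)^i (σ with its i-th vertex removed). For instance
  ∂[1,2,3,4] = [2,3,4] − [1,3,4] + [1,2,4] − [1,2,3],
  ∂[0,1,3,4] = [1,3,4] − [0,3,4] + [0,1,4] − [0,1,3].
The 10×5 boundary matrix has rank 4 and Smith normal form diag(1,1,1,1).

Now H_k = ker ∂_k / im ∂_{k+1}, so:

  H_0: rank C_0 − rank ∂_1 = 5 − 4 = 1, and the invariant factors of ∂_1 are all 1, so H_0 = Z.
  H_1: rank ker ∂_1 − rank ∂_2 = (10 − 4) − 6 = 0, and the invariant factors of ∂_2 are all 1, so H_1 = 0.
  H_2: rank ker ∂_2 − rank ∂_3 = (10 − 6) − 4 = 0, and the invariant factors of ∂_3 are all 1, so H_2 = 0.
  H_3: rank ker ∂_3 − rank ∂_4 = (5 − 4) − 0 = 1, and there is no ∂_4, so H_3 = Z.

As a check, the Euler characteristic is 5 − 10 + 10 − 5 = 0, which agrees with 1 − 0 + 0 − 1 = 0.

Hence the Betti numbers are b_0 = 1, b_1 = 0, b_2 = 0, b_3 = 1.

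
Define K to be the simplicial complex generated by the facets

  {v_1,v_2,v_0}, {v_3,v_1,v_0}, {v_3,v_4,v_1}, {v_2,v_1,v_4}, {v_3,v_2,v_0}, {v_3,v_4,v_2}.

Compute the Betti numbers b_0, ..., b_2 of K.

b_0 = 1, b_1 = 0, b_2 = 1.

Take the total order v_0 < v_1 < v_2 < v_3 < v_4 on the vertex set. Then K (dimension 2) consists of the simplices:

  0-simplices (5): [v_0], [v_1], [v_2], [v_3], [v_4]
  1-simplices (9): [v_0,v_1], [v_0,v_2], [v_0,v_3], [v_1,v_2], [v_1,v_3], [v_1,v_4], [v_2,v_3], [v_2,v_4], [v_3,v_4]
  2-simplices (6): [v_0,v_1,v_2], [v_0,v_1,v_3], [v_0,v_2,v_3], [v_1,v_2,v_4], [v_1,v_3,v_4], [v_2,v_3,v_4]

Hence C_0 ≅ Z^5, C_1 ≅ Z^9, C_2 ≅ Z^6.

∂_1: C_1 → C_0 is given by ∂[p,q] = [q] − [p]. For instance
  ∂[v_1,v_3] = [v_3] − [v_1].
The 5×9 boundary matrix has rank 4 and Smith normal form diag(1,1,1,1).

Boundary ∂_2: C_2 → C_1 maps a triangle to the signed sum of its edges. For instance
  ∂[v_2,v_3,v_4] = [v_3,v_4] − [v_2,v_4] + [v_2,v_3],
  ∂[v_1,v_3,v_4] = [v_3,v_4] − [v_1,v_4] + [v_1,v_3].
As a 9×6 matrix over Z this has rank 5, with invariant factors (1,1,1,1,1).

Now H_k = ker ∂_k / im ∂_{k+1}, so:

  H_0: rank C_0 − rank ∂_1 = 5 − 4 = 1, and the invariant factors of ∂_1 are all 1, so H_0 ≅ Z.
  H_1: rank ker ∂_1 − rank ∂_2 = (9 − 4) − 5 = 0, and the invariant factors of ∂_2 are all 1, so H_1 ≅ 0.
  H_2: rank ker ∂_2 − rank ∂_3 = (6 − 5) − 0 = 1, and there is no ∂_3, so H_2 ≅ Z.

Hence the Betti numbers are b_0 = 1, b_1 = 0, b_2 = 1.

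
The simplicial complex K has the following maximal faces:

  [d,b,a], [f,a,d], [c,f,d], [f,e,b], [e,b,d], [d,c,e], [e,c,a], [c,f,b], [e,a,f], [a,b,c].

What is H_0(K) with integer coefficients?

H_0 ≅ Z.

Take the total order a < b < c < d < e < f on the vertex set. Then K (dimension 2) consists of the simplices:

  0-simplices (6): a, b, c, d, e, f
  1-simplices (15): ab, ac, ad, ae, af, bc, bd, be, bf, cd, ce, cf, de, df, ef
  2-simplices (10): abc, abd, ace, adf, aef, bcf, bde, bef, cde, cdf

giving chain groups C_0 ≅ Z^6, C_1 ≅ Z^15, C_2 ≅ Z^10.

The boundary map ∂_1: C_1 → C_0 is given by ∂[p,q] = [q] − [p].
The 6×15 boundary matrix has rank 5 and Smith normal form diag(1,1,1,1,1).

∂_2: C_2 → C_1 maps a triangle to the signed sum of its edges. For instance
  ∂adf = df − af + ad,
  ∂ace = ce − ae + ac.
The resulting 15×10 matrix has rank 10, and its Smith normal form has invariant factors (1,1,1,1,1,1,1,1,1,2).

Computing H_k = (kernel of ∂_k) / (image of ∂_{k+1}):

  H_0: rank C_0 − rank ∂_1 = 6 − 5 = 1, and the invariant factors of ∂_1 are all 1, so H_0 = Z.

(K is a triangulation of the real projective plane RP^2.)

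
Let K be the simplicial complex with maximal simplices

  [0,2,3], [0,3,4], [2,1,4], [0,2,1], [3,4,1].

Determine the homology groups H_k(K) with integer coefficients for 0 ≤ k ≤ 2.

Take the total order 0 < 1 < 2 < 3 < 4 on the vertex set. Then K (dimension 2) consists of the simplices:

  0-simplices (5): [0], [1], [2], [3], [4]
  1-simplices (10): [0,1], [0,2], [0,3], [0,4], [1,2], [1,3], [1,4], [2,3], [2,4], [3,4]
  2-simplices (5): [0,1,2], [0,2,3], [0,3,4], [1,2,4], [1,3,4]

giving chain groups C_0 ≅ Z^5, C_1 ≅ Z^10, C_2 ≅ Z^5.

Boundary ∂_1: C_1 → C_0 is given by ∂[p,q] = [q] − [p]. For instance
  ∂[2,4] = [4] − [2].
As a 5×10 matrix over Z this has rank 4, with invariant factors (1,1,1,1).

∂_2: C_2 → C_1 maps a triangle to the signed sum of its edges. For instance
  ∂[0,1,2] = [1,2] − [0,2] + [0,1],
  ∂[0,3,4] = [3,4] − [0,4] + [0,3].
The 10×5 boundary matrix has rank 5 and Smith normal form diag(1,1,1,1,1).

Now H_k = ker ∂_k / im ∂_{k+1}, so:

  H_0: rank C_0 − rank ∂_1 = 5 − 4 = 1, and the invariant factors of ∂_1 are all 1, so H_0 ≅ Z.
  H_1: rank ker ∂_1 − rank ∂_2 = (10 − 4) − 5 = 1, and the invariant factors of ∂_2 are all 1, so H_1 ≅ Z.
  H_2: rank ker ∂_2 − rank ∂_3 = (5 − 5) − 0 = 0, and there is no ∂_3, so H_2 ≅ 0.

As a check, the Euler characteristic is 5 − 10 + 5 = 0, which agrees with 1 − 1 + 0 = 0.

H_0 ≅ Z,  H_1 ≅ Z,  H_2 = 0.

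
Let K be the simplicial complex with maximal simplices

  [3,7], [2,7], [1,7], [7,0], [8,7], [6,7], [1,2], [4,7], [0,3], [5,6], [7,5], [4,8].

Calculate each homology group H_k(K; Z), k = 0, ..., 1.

We work with the vertex ordering 0 < 1 < 2 < 3 < 4 < 5 < 6 < 7 < 8. The simplices of K, each written with vertices in increasing order, are:

  0-simplices (9): [0], [1], [2], [3], [4], [5], [6], [7], [8]
  1-simplices (12): [0,3], [0,7], [1,2], [1,7], [2,7], [3,7], [4,7], [4,8], [5,6], [5,7], [6,7], [7,8]

Hence C_0 ≅ Z^9, C_1 ≅ Z^12.

Boundary ∂_1: C_1 → C_0 is given by ∂[p,q] = [q] − [p].
The 9×12 boundary matrix has rank 8 and Smith normal form diag(1,1,1,1,1,1,1,1).

Now H_k = ker ∂_k / im ∂_{k+1}, so:

  H_0: rank C_0 − rank ∂_1 = 9 − 8 = 1, and the invariant factors of ∂_1 are all 1, so H_0 ≅ Z.
  H_1: rank ker ∂_1 − rank ∂_2 = (12 − 8) − 0 = 4, and there is no ∂_2, so H_1 ≅ Z^4.

As a check, the Euler characteristic is 9 − 12 = -3, which agrees with 1 − 4 = -3.

H_0 ≅ Z,  H_1 ≅ Z^4.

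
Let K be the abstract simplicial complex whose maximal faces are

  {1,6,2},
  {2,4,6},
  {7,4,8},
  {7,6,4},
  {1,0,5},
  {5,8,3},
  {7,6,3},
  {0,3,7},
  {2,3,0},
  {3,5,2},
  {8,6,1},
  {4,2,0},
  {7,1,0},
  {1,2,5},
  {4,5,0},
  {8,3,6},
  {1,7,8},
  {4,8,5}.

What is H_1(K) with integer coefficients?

Fix the vertex order 0 < 1 < 2 < 3 < 4 < 5 < 6 < 7 < 8 and write every simplex with vertices in increasing order. Then dim K = 2 and the simplices of K are:

  0-simplices (9): [0], [1], [2], [3], [4], [5], [6], [7], [8]
  1-simplices (27): (27 of them)
  2-simplices (18): [0,1,5], [0,1,7], [0,2,3], [0,2,4], [0,3,7], [0,4,5], [1,2,5], [1,2,6], [1,6,8], [1,7,8], [2,3,5], [2,4,6], [3,5,8], [3,6,7], [3,6,8], [4,5,8], [4,6,7], [4,7,8]

giving chain groups C_0 ≅ Z^9, C_1 ≅ Z^27, C_2 ≅ Z^18.

∂_1: C_1 → C_0 sends each edge [p,q] (with p < q) to q − p.
This gives a 9×27 integer matrix of rank 8; reducing to Smith normal form yields diagonal entries (1,1,1,1,1,1,1,1).

∂_2: C_2 → C_1 acts by ∂[p,q,r] = [q,r] − [p,r] + [p,q]. For instance
  ∂[1,6,8] = [6,8] − [1,8] + [1,6],
  ∂[0,3,7] = [3,7] − [0,7] + [0,3].
This gives a 27×18 integer matrix of rank 18; reducing to Smith normal form yields diagonal entries (1,1,1,1,1,1,1,1,1,1,1,1,1,1,1,1,1,2).

Computing H_k = (kernel of ∂_k) / (image of ∂_{k+1}):

  H_1: rank ker ∂_1 − rank ∂_2 = (27 − 8) − 18 = 1, and ∂_2 has invariant factor 2 > 1, so H_1 = Z ⊕ Z/2Z.

(K is a triangulation of the Klein bottle.)

H_1 ≅ Z ⊕ Z/2Z.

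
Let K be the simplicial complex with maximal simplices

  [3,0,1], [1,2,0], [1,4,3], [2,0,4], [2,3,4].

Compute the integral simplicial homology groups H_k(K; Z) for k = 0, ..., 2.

H_0 = Z,  H_1 = Z,  H_2 = 0.

Order the vertices as 0 < 1 < 2 < 3 < 4. Listing each simplex with vertices in this order, K has dimension 2 with simplices:

  0-simplices (5): [0], [1], [2], [3], [4]
  1-simplices (10): [0,1], [0,2], [0,3], [0,4], [1,2], [1,3], [1,4], [2,3], [2,4], [3,4]
  2-simplices (5): [0,1,2], [0,1,3], [0,2,4], [1,3,4], [2,3,4]

giving chain groups C_0 ≅ Z^5, C_1 ≅ Z^10, C_2 ≅ Z^5.

The boundary map ∂_1: C_1 → C_0 maps an edge to its endpoints' difference, ∂[p,q] = q − p.
The 5×10 boundary matrix has rank 4 and Smith normal form diag(1,1,1,1).

∂_2: C_2 → C_1 maps a triangle to the signed sum of its edges. For instance
  ∂[0,1,2] = [1,2] − [0,2] + [0,1],
  ∂[0,1,3] = [1,3] − [0,3] + [0,1].
The 10×5 boundary matrix has rank 5 and Smith normal form diag(1,1,1,1,1).

Computing H_k = (kernel of ∂_k) / (image of ∂_{k+1}):

  H_0: rank C_0 − rank ∂_1 = 5 − 4 = 1, and the invariant factors of ∂_1 are all 1, so H_0 = Z.
  H_1: rank ker ∂_1 − rank ∂_2 = (10 − 4) − 5 = 1, and the invariant factors of ∂_2 are all 1, so H_1 = Z.
  H_2: rank ker ∂_2 − rank ∂_3 = (5 − 5) − 0 = 0, and there is no ∂_3, so H_2 = 0.

(K is a triangulation of the Möbius band.)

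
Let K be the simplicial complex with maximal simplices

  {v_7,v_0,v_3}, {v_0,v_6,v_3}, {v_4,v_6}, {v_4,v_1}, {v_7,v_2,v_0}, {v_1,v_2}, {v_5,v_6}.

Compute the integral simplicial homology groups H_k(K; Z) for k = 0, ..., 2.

H_0 ≅ Z,  H_1 ≅ Z,  H_2 = 0.

Fix the vertex order v_0 < v_1 < v_2 < v_3 < v_4 < v_5 < v_6 < v_7 and write every simplex with vertices in increasing order. Then dim K = 2 and the simplices of K are:

  0-simplices (8): [v_0], [v_1], [v_2], [v_3], [v_4], [v_5], [v_6], [v_7]
  1-simplices (11): [v_0,v_2], [v_0,v_3], [v_0,v_6], [v_0,v_7], [v_1,v_2], [v_1,v_4], [v_2,v_7], [v_3,v_6], [v_3,v_7], [v_4,v_6], [v_5,v_6]
  2-simplices (3): [v_0,v_2,v_7], [v_0,v_3,v_6], [v_0,v_3,v_7]

so the chain groups are C_0 ≅ Z^8, C_1 ≅ Z^11, C_2 ≅ Z^3.

Boundary ∂_1: C_1 → C_0 maps an edge to its endpoints' difference, ∂[p,q] = q − p.
As a 8×11 matrix over Z this has rank 7, with invariant factors (1,1,1,1,1,1,1).

Boundary ∂_2: C_2 → C_1 acts by ∂[p,q,r] = [q,r] − [p,r] + [p,q]. For instance
  ∂[v_0,v_3,v_7] = [v_3,v_7] − [v_0,v_7] + [v_0,v_3],
  ∂[v_0,v_2,v_7] = [v_2,v_7] − [v_0,v_7] + [v_0,v_2].
This gives a 11×3 integer matrix of rank 3; reducing to Smith normal form yields diagonal entries (1,1,1).

Computing H_k = (kernel of ∂_k) / (image of ∂_{k+1}):

  H_0: rank C_0 − rank ∂_1 = 8 − 7 = 1, and the invariant factors of ∂_1 are all 1, so H_0 ≅ Z.
  H_1: rank ker ∂_1 − rank ∂_2 = (11 − 7) − 3 = 1, and the invariant factors of ∂_2 are all 1, so H_1 ≅ Z.
  H_2: rank ker ∂_2 − rank ∂_3 = (3 − 3) − 0 = 0, and there is no ∂_3, so H_2 ≅ 0.

As a check, the Euler characteristic is 8 − 11 + 3 = 0, which agrees with 1 − 1 + 0 = 0.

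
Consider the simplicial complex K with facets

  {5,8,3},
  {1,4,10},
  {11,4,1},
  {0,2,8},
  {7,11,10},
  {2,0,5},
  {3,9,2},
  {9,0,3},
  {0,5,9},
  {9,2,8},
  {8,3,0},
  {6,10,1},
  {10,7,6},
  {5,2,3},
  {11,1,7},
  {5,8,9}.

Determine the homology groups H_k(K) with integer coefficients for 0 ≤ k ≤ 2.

Take the total order 0 < 1 < 2 < 3 < 4 < 5 < 6 < 7 < 8 < 9 < 10 < 11 on the vertex set. Then K (dimension 2) consists of the simplices:

  0-simplices (12): [0], [1], [2], [3], [4], [5], [6], [7], [8], [9], [10], [11]
  1-simplices (27): (27 of them)
  2-simplices (16): [0,2,5], [0,2,8], [0,3,8], [0,3,9], [0,5,9], [1,4,10], [1,4,11], [1,6,10], [1,7,11], [2,3,5], [2,3,9], [2,8,9], [3,5,8], [5,8,9], [6,7,10], [7,10,11]

so the chain groups are C_0 ≅ Z^12, C_1 ≅ Z^27, C_2 ≅ Z^16.

Boundary ∂_1: C_1 → C_0 sends each edge [p,q] (with p < q) to q − p. For instance
  ∂[2,9] = [9] − [2].
The 12×27 boundary matrix has rank 10 and Smith normal form diag(1,1,1,1,1,1,1,1,1,1).

Boundary ∂_2: C_2 → C_1 sends each 2-simplex [p,q,r] to [q,r] − [p,r] + [p,q]. For instance
  ∂[1,4,11] = [4,11] − [1,11] + [1,4],
  ∂[3,5,8] = [5,8] − [3,8] + [3,5].
The 27×16 boundary matrix has rank 16 and Smith normal form diag(1,1,1,1,1,1,1,1,1,1,1,1,1,1,1,2).

Now H_k = ker ∂_k / im ∂_{k+1}, so:

  H_0: rank C_0 − rank ∂_1 = 12 − 10 = 2, and the invariant factors of ∂_1 are all 1, so H_0 ≅ Z^2.
  H_1: rank ker ∂_1 − rank ∂_2 = (27 − 10) − 16 = 1, and ∂_2 has invariant factor 2 > 1, so H_1 ≅ Z ⊕ Z/2Z.
  H_2: rank ker ∂_2 − rank ∂_3 = (16 − 16) − 0 = 0, and there is no ∂_3, so H_2 ≅ 0.

H_0 = Z^2,  H_1 = Z ⊕ Z/2Z,  H_2 = 0.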